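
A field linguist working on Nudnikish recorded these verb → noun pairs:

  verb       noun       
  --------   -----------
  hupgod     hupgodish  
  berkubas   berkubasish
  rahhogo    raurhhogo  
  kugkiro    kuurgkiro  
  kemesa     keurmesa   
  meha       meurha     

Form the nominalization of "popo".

hupgod and rahhogo both have last vowel 'o' yet inflect differently (hupgodish, raurhhogo), so the last vowel is not what conditions the rule; whether the stem ends in a vowel or a consonant is.
"popo" ends in a vowel. The stems ending in a vowel (rahhogo → raurhhogo, kugkiro → kuurgkiro, kemesa → keurmesa) insert -ur- after the first vowel.
The other pattern: stems ending in a consonant add -ish.
So popo → pourpo.

pourpo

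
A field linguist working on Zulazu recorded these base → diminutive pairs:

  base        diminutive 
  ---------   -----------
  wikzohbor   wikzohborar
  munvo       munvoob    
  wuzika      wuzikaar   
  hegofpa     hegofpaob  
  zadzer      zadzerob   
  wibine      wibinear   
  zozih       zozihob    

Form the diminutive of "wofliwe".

wofliwear

"wofliwe" begins with w-. The stems beginning with w- (wikzohbor → wikzohborar, wibine → wibinear, wuzika → wuzikaar) add -ar.
The other pattern: stems beginning with h-, m- or z- add -ob.
So wofliwe → wofliwear.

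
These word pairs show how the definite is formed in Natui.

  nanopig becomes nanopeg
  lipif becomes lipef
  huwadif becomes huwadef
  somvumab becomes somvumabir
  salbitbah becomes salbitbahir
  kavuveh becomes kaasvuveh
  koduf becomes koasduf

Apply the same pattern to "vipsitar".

"vipsitar" has last vowel 'a'. The stems whose last vowel is 'a' (somvumab → somvumabir, salbitbah → salbitbahir) add -ir.
So vipsitar → vipsitarir.

vipsitarir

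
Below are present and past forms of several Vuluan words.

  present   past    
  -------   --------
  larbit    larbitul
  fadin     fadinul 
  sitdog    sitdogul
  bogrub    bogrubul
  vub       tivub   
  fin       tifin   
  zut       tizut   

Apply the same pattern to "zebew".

zebewul

"zebew" has 2 vowels. The stems with 2 vowels (larbit → larbitul, fadin → fadinul, sitdog → sitdogul) add -ul.
So zebew → zebewul.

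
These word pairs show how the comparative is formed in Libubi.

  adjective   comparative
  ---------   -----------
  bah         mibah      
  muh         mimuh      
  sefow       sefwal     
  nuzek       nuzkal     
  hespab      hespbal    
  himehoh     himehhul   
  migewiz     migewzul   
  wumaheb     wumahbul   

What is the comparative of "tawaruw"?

tawarwul

"tawaruw" has 3 vowels. The stems with 3 vowels (himehoh → himehhul, migewiz → migewzul, wumaheb → wumahbul) delete the last vowel and add -ul.
The other patterns: stems with 1 vowel add the prefix mi-; stems with 2 vowels delete the last vowel and add -al.
So tawaruw → tawarwul.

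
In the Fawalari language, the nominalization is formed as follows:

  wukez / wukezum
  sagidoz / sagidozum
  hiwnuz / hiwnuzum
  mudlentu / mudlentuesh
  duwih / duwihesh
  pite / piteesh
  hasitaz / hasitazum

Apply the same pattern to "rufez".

rufezum

"rufez" ends in -z. The stems ending in -z (hiwnuz → hiwnuzum, sagidoz → sagidozum, wukez → wukezum) add -um.
So rufez → rufezum.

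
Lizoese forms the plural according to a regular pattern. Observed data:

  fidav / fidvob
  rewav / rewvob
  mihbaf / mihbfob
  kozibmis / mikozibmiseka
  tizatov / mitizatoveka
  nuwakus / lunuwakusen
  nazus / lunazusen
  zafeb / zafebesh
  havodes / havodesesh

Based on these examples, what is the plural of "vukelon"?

fidav and tizatov both end in -v yet inflect differently (fidvob, mitizatoveka), so the final letter is not what conditions the rule; the last vowel is.
"vukelon" has last vowel 'o'. The one such stem in the data (tizatov → mitizatoveka) adds mi- … -eka around the stem, so the same rule applies.
The other patterns: stems whose last vowel is 'a' delete the last vowel and add -ob; stems whose last vowel is 'u' add lu- … -en around the stem; stems whose last vowel is 'e' add -esh.
So vukelon → mivukeloneka.

mivukeloneka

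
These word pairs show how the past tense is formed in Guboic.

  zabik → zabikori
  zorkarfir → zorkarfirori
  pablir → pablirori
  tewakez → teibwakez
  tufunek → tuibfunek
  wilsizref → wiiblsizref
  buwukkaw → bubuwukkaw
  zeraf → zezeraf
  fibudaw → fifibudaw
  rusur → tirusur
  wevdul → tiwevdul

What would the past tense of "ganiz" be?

ganizori

zabik and tufunek both end in -k yet inflect differently (zabikori, tuibfunek), so the final letter is not what conditions the rule; the last vowel is.
"ganiz" has last vowel 'i'. The stems whose last vowel is 'i' (zabik → zabikori, zorkarfir → zorkarfirori, pablir → pablirori) add -ori.
So ganiz → ganizori.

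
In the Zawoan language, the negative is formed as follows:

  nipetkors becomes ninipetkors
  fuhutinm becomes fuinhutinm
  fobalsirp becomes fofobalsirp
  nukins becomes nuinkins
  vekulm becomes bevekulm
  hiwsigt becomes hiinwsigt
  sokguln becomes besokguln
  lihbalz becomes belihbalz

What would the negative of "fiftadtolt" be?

befiftadtolt

nukins and nipetkors both end in -s yet inflect differently (nuinkins, ninipetkors), so the final letter is not what conditions the rule; the second-to-last letter is.
"fiftadtolt" has second-to-last letter 'l'. The stems whose second-to-last letter is 'l' (vekulm → bevekulm, sokguln → besokguln, lihbalz → belihbalz) add the prefix be-.
The other patterns: stems whose second-to-last letter is 'g' or 'n' insert -in- after the first vowel; stems whose second-to-last letter is 'r' repeat the first consonant+vowel as a prefix.
So fiftadtolt → befiftadtolt.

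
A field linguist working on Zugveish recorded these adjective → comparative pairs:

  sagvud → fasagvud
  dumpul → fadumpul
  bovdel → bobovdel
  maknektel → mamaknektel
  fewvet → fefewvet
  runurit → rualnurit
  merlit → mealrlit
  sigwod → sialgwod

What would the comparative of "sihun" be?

fasihun

dumpul and bovdel both end in -l yet inflect differently (fadumpul, bobovdel), so the final letter is not what conditions the rule; the last vowel is.
"sihun" has last vowel 'u'. The stems whose last vowel is 'u' (sagvud → fasagvud, dumpul → fadumpul) add the prefix fa-.
So sihun → fasihun.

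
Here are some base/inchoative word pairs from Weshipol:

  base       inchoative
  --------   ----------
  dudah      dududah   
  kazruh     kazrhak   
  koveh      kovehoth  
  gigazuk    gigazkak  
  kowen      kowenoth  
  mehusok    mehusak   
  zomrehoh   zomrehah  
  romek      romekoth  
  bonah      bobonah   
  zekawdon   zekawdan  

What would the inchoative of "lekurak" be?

lelekurak

kazruh and zomrehoh both end in -h yet inflect differently (kazrhak, zomrehah), so the final letter is not what conditions the rule; the last vowel is.
"lekurak" has last vowel 'a'. The stems whose last vowel is 'a' (dudah → dududah, bonah → bobonah) repeat the first consonant+vowel as a prefix.
The other patterns: stems whose last vowel is 'u' delete the last vowel and add -ak; stems whose last vowel is 'o' change the last vowel to 'a'; stems whose last vowel is 'e' add -oth.
So lekurak → lelekurak.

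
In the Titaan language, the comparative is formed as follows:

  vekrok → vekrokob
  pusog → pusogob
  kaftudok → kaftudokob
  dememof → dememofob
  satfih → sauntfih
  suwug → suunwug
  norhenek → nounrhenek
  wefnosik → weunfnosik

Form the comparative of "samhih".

pusog and suwug both end in -g yet inflect differently (pusogob, suunwug), so the final letter is not what conditions the rule; the last vowel is.
"samhih" has last vowel 'i'. The stems whose last vowel is 'i' (satfih → sauntfih, wefnosik → weunfnosik) insert -un- after the first vowel.
So samhih → saunmhih.

saunmhih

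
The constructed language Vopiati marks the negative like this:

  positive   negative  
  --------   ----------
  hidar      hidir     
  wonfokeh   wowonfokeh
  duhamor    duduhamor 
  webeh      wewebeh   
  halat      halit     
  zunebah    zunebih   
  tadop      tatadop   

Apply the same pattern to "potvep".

popotvep

zunebah and wonfokeh both end in -h yet inflect differently (zunebih, wowonfokeh), so the final letter is not what conditions the rule; the last vowel is.
"potvep" has last vowel 'e'. The stems whose last vowel is 'e' (wonfokeh → wowonfokeh, webeh → wewebeh) repeat the first consonant+vowel as a prefix.
The other pattern: stems whose last vowel is 'a' change the last vowel to 'i'.
So potvep → popotvep.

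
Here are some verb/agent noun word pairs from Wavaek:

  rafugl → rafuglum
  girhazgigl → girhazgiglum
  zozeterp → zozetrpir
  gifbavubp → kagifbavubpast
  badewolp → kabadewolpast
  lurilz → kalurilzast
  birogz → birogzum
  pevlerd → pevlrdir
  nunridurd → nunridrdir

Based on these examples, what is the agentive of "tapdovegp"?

birogz and lurilz both end in -z yet inflect differently (birogzum, kalurilzast), so the final letter is not what conditions the rule; the second-to-last letter is.
"tapdovegp" has second-to-last letter 'g'. The stems whose second-to-last letter is 'g' (girhazgigl → girhazgiglum, birogz → birogzum, rafugl → rafuglum) add -um.
So tapdovegp → tapdovegpum.

tapdovegpum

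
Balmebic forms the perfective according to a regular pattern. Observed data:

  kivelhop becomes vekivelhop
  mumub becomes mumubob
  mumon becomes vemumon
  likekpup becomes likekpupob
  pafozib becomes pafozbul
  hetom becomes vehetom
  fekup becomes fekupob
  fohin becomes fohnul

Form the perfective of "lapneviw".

lapnevwul

mumub and pafozib both end in -b yet inflect differently (mumubob, pafozbul), so the final letter is not what conditions the rule; the last vowel is.
"lapneviw" has last vowel 'i'. The stems whose last vowel is 'i' (pafozib → pafozbul, fohin → fohnul) delete the last vowel and add -ul.
The other patterns: stems whose last vowel is 'u' add -ob; stems whose last vowel is 'o' add the prefix ve-.
So lapneviw → lapnevwul.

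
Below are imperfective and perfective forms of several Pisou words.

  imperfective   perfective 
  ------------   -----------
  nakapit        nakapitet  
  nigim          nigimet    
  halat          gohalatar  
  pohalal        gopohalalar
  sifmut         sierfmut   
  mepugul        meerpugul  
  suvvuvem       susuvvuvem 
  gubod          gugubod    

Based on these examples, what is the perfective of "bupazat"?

gobupazatar

nakapit and halat both end in -t yet inflect differently (nakapitet, gohalatar), so the final letter is not what conditions the rule; the last vowel is.
"bupazat" has last vowel 'a'. The stems whose last vowel is 'a' (halat → gohalatar, pohalal → gopohalalar) add go- … -ar around the stem.
So bupazat → gobupazatar.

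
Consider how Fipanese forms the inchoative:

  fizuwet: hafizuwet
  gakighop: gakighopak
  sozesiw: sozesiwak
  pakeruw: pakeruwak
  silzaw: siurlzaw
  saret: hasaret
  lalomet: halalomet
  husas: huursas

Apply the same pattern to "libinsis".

libinsisak

silzaw and sozesiw both end in -w yet inflect differently (siurlzaw, sozesiwak), so the final letter is not what conditions the rule; the last vowel is.
"libinsis" has last vowel 'i'. The one such stem in the data (sozesiw → sozesiwak) adds -ak, so the same rule applies.
The other patterns: stems whose last vowel is 'a' insert -ur- after the first vowel; stems whose last vowel is 'e' add the prefix ha-.
So libinsis → libinsisak.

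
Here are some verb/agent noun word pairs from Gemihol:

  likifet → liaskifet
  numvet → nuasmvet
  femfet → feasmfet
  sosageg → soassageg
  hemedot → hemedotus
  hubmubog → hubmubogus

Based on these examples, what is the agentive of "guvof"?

likifet and hemedot both end in -t yet inflect differently (liaskifet, hemedotus), so the final letter is not what conditions the rule; the last vowel is.
"guvof" has last vowel 'o'. The stems whose last vowel is 'o' (hemedot → hemedotus, hubmubog → hubmubogus) add -us.
The other pattern: stems whose last vowel is 'e' insert -as- after the first vowel.
So guvof → guvofus.

guvofus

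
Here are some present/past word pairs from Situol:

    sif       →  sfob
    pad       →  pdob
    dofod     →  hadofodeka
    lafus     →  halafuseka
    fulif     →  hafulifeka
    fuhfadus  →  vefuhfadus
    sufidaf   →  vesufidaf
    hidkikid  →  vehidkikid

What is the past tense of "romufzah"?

veromufzah

pad and dofod both end in -d yet inflect differently (pdob, hadofodeka), so the final letter is not what conditions the rule; the number of vowels is.
"romufzah" has 3 vowels. The stems with 3 vowels (fuhfadus → vefuhfadus, sufidaf → vesufidaf, hidkikid → vehidkikid) add the prefix ve-.
The other patterns: stems with 1 vowel delete the last vowel and add -ob; stems with 2 vowels add ha- … -eka around the stem.
So romufzah → veromufzah.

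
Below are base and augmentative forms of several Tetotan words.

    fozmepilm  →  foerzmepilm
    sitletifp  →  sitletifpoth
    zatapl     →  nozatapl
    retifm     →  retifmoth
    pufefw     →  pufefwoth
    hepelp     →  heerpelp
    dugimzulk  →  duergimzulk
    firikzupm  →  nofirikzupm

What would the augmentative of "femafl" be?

femafloth

sitletifp and hepelp both end in -p yet inflect differently (sitletifpoth, heerpelp), so the final letter is not what conditions the rule; the second-to-last letter is.
"femafl" has second-to-last letter 'f'. The stems whose second-to-last letter is 'f' (retifm → retifmoth, sitletifp → sitletifpoth, pufefw → pufefwoth) add -oth.
So femafl → femafloth.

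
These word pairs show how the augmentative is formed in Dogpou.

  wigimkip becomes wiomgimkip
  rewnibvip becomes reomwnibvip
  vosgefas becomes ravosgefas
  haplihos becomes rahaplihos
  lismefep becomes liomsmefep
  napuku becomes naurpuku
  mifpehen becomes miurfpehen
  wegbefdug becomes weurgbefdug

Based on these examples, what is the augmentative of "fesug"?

lismefep and mifpehen both have last vowel 'e' yet inflect differently (liomsmefep, miurfpehen), so the last vowel is not what conditions the rule; the final letter is.
"fesug" ends in -g. The one such stem in the data (wegbefdug → weurgbefdug) inserts -ur- after the first vowel (as do napuku, mifpehen), so the same rule applies.
So fesug → feursug.

feursug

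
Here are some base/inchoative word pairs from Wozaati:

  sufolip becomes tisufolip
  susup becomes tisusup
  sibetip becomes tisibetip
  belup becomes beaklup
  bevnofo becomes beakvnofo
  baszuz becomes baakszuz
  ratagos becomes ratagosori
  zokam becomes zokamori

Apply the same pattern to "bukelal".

buakkelal

"bukelal" begins with b-. The stems beginning with b- (belup → beaklup, bevnofo → beakvnofo, baszuz → baakszuz) insert -ak- after the first vowel.
So bukelal → buakkelal.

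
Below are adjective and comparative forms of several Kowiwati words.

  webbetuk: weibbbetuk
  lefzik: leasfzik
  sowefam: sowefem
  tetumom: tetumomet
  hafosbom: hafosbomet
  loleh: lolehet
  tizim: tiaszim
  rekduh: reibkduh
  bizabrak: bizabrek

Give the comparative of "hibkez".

hibkezet

tizim and tetumom both end in -m yet inflect differently (tiaszim, tetumomet), so the final letter is not what conditions the rule; the last vowel is.
"hibkez" has last vowel 'e'. The one such stem in the data (loleh → lolehet) adds -et, so the same rule applies.
The other patterns: stems whose last vowel is 'i' insert -as- after the first vowel; stems whose last vowel is 'u' insert -ib- after the first vowel; stems whose last vowel is 'a' change the last vowel to 'e'.
So hibkez → hibkezet.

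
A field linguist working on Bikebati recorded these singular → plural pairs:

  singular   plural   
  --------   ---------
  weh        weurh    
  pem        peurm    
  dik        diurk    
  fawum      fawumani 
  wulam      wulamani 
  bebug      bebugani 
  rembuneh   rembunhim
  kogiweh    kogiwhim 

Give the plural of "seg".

pem and fawum both end in -m yet inflect differently (peurm, fawumani), so the final letter is not what conditions the rule; the number of vowels is.
"seg" has 1 vowel. The stems with 1 vowel (weh → weurh, pem → peurm, dik → diurk) insert -ur- after the first vowel.
The other patterns: stems with 2 vowels add -ani; stems with 3 vowels delete the last vowel and add -im.
So seg → seurg.

seurg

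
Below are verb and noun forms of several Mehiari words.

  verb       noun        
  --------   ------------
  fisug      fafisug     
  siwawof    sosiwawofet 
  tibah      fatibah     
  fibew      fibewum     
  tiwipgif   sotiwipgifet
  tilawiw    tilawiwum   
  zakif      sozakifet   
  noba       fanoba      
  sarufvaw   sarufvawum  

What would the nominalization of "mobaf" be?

somobafet

tilawiw and zakif both have last vowel 'i' yet inflect differently (tilawiwum, sozakifet), so the last vowel is not what conditions the rule; the final letter is.
"mobaf" ends in -f. The stems ending in -f (siwawof → sosiwawofet, zakif → sozakifet, tiwipgif → sotiwipgifet) add so- … -et around the stem.
The other patterns: stems ending in -w add -um; stems ending in -a, -g or -h add the prefix fa-.
So mobaf → somobafet.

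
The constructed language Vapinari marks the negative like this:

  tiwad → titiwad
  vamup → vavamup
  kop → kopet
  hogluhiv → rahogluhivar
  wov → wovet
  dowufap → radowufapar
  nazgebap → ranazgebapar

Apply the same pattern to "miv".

mivet

kop and vamup both end in -p yet inflect differently (kopet, vavamup), so the final letter is not what conditions the rule; the number of vowels is.
"miv" has 1 vowel. The stems with 1 vowel (kop → kopet, wov → wovet) add -et.
The other patterns: stems with 2 vowels repeat the first consonant+vowel as a prefix; stems with 3 vowels add ra- … -ar around the stem.
So miv → mivet.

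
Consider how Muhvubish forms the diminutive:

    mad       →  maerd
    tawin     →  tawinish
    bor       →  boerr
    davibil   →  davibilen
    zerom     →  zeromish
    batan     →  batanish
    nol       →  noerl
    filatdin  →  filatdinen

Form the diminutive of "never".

tawin and filatdin both end in -n yet inflect differently (tawinish, filatdinen), so the final letter is not what conditions the rule; the number of vowels is.
"never" has 2 vowels. The stems with 2 vowels (zerom → zeromish, tawin → tawinish, batan → batanish) add -ish.
The other patterns: stems with 1 vowel insert -er- after the first vowel; stems with 3 vowels add -en.
So never → neverish.

neverish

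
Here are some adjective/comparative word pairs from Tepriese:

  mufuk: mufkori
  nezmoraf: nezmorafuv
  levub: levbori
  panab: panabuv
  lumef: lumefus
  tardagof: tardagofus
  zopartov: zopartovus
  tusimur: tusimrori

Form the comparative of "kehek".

panab and levub both end in -b yet inflect differently (panabuv, levbori), so the final letter is not what conditions the rule; the last vowel is.
"kehek" has last vowel 'e'. The one such stem in the data (lumef → lumefus) adds -us, so the same rule applies.
The other patterns: stems whose last vowel is 'a' add -uv; stems whose last vowel is 'u' delete the last vowel and add -ori.
So kehek → kehekus.

kehekus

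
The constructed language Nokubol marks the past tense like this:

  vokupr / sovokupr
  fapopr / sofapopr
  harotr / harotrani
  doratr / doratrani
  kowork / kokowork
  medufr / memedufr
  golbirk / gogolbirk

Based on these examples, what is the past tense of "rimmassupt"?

vokupr and harotr both end in -r yet inflect differently (sovokupr, harotrani), so the final letter is not what conditions the rule; the second-to-last letter is.
"rimmassupt" has second-to-last letter 'p'. The stems whose second-to-last letter is 'p' (vokupr → sovokupr, fapopr → sofapopr) add the prefix so-.
The other patterns: stems whose second-to-last letter is 't' add -ani; stems whose second-to-last letter is 'f' or 'r' repeat the first consonant+vowel as a prefix.
So rimmassupt → sorimmassupt.

sorimmassupt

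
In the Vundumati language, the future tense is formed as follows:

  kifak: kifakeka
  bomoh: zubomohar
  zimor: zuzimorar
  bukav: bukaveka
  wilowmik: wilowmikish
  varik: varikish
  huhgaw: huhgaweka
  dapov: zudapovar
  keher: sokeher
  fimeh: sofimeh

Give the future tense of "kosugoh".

"kosugoh" has last vowel 'o'. The stems whose last vowel is 'o' (bomoh → zubomohar, dapov → zudapovar, zimor → zuzimorar) add zu- … -ar around the stem.
The other patterns: stems whose last vowel is 'a' add -eka; stems whose last vowel is 'e' add the prefix so-; stems whose last vowel is 'i' add -ish.
So kosugoh → zukosugohar.

zukosugohar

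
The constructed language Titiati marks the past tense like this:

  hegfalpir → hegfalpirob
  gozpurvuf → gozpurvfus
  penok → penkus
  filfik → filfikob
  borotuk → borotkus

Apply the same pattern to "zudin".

filfik and borotuk both end in -k yet inflect differently (filfikob, borotkus), so the final letter is not what conditions the rule; the last vowel is.
"zudin" has last vowel 'i'. The stems whose last vowel is 'i' (hegfalpir → hegfalpirob, filfik → filfikob) add -ob.
The other pattern: stems whose last vowel is 'o' or 'u' delete the last vowel and add -us.
So zudin → zudinob.

zudinob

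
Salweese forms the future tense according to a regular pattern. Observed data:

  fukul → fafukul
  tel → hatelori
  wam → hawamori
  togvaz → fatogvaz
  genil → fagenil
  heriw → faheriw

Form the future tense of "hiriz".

"hiriz" has 2 vowels. The stems with 2 vowels (fukul → fafukul, heriw → faheriw, genil → fagenil) add the prefix fa-.
The other pattern: stems with 1 vowel add ha- … -ori around the stem.
So hiriz → fahiriz.

fahiriz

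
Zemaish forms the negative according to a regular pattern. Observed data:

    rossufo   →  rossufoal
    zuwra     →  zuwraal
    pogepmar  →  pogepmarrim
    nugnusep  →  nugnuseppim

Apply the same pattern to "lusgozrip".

zuwra and pogepmar both have last vowel 'a' yet inflect differently (zuwraal, pogepmarrim), so the last vowel is not what conditions the rule; the final letter is.
"lusgozrip" ends in -p. The one such stem in the data (nugnusep → nugnuseppim) doubles the final consonant and adds -im (as does pogepmar), so the same rule applies.
The other pattern: stems ending in -a or -o add -al.
So lusgozrip → lusgozrippim.

lusgozrippim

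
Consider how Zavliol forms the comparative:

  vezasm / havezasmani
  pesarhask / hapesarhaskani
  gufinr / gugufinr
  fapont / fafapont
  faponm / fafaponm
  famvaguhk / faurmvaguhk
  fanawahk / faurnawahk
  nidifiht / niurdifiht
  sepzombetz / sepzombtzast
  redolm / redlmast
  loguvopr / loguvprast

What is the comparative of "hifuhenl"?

vezasm and faponm both end in -m yet inflect differently (havezasmani, fafaponm), so the final letter is not what conditions the rule; the second-to-last letter is.
"hifuhenl" has second-to-last letter 'n'. The stems whose second-to-last letter is 'n' (gufinr → gugufinr, fapont → fafapont, faponm → fafaponm) repeat the first consonant+vowel as a prefix.
So hifuhenl → hihifuhenl.

hihifuhenl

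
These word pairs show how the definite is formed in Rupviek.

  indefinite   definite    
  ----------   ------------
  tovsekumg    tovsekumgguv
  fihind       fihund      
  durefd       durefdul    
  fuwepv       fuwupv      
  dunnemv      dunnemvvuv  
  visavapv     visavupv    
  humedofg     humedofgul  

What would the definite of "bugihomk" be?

bugihomkkuv

"bugihomk" has second-to-last letter 'm'. The stems whose second-to-last letter is 'm' (tovsekumg → tovsekumgguv, dunnemv → dunnemvvuv) double the final consonant and add -uv.
So bugihomk → bugihomkkuv.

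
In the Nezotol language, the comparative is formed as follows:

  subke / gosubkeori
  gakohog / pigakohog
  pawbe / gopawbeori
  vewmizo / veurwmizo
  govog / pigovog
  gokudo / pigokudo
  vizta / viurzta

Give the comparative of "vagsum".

gokudo and vewmizo both end in -o yet inflect differently (pigokudo, veurwmizo), so the final letter is not what conditions the rule; the first letter is.
"vagsum" begins with v-. The stems beginning with v- (vewmizo → veurwmizo, vizta → viurzta) insert -ur- after the first vowel.
The other patterns: stems beginning with p- or s- add go- … -ori around the stem; stems beginning with g- add the prefix pi-.
So vagsum → vaurgsum.

vaurgsum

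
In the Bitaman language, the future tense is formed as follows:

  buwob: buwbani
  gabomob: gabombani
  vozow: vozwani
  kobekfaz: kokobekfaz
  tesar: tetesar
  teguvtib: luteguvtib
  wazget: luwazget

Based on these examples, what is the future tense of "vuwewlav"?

vuvuwewlav

buwob and teguvtib both end in -b yet inflect differently (buwbani, luteguvtib), so the final letter is not what conditions the rule; the last vowel is.
"vuwewlav" has last vowel 'a'. The stems whose last vowel is 'a' (kobekfaz → kokobekfaz, tesar → tetesar) repeat the first consonant+vowel as a prefix.
So vuwewlav → vuvuwewlav.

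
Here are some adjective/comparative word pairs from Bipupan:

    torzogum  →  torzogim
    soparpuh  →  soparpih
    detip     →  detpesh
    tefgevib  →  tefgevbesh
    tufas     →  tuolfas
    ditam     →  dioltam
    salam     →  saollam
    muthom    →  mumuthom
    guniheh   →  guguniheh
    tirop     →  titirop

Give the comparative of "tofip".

tofpesh

torzogum and ditam both end in -m yet inflect differently (torzogim, dioltam), so the final letter is not what conditions the rule; the last vowel is.
"tofip" has last vowel 'i'. The stems whose last vowel is 'i' (detip → detpesh, tefgevib → tefgevbesh) delete the last vowel and add -esh.
So tofip → tofpesh.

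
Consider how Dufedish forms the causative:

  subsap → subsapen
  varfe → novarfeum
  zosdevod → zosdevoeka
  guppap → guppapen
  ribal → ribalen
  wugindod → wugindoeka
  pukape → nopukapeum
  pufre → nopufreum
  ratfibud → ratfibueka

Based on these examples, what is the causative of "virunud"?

ratfibud and ribal both begin with r- yet inflect differently (ratfibueka, ribalen), so the first letter is not what conditions the rule; the final letter is.
"virunud" ends in -d. The stems ending in -d (wugindod → wugindoeka, zosdevod → zosdevoeka, ratfibud → ratfibueka) drop the final letter and add -eka.
The other patterns: stems ending in -e add no- … -um around the stem; stems ending in -l or -p add -en.
So virunud → virunueka.

virunueka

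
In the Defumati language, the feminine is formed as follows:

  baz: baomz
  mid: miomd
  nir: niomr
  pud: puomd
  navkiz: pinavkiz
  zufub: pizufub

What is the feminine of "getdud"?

baz and navkiz both end in -z yet inflect differently (baomz, pinavkiz), so the final letter is not what conditions the rule; the number of vowels is.
"getdud" has 2 vowels. The stems with 2 vowels (navkiz → pinavkiz, zufub → pizufub) add the prefix pi-.
The other pattern: stems with 1 vowel insert -om- after the first vowel.
So getdud → pigetdud.

pigetdud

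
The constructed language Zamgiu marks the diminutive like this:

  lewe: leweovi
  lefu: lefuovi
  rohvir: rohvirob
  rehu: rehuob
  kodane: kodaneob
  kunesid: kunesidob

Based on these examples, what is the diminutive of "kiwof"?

lefu and rehu both end in -u yet inflect differently (lefuovi, rehuob), so the final letter is not what conditions the rule; the first letter is.
"kiwof" begins with k-. The stems beginning with k- (kodane → kodaneob, kunesid → kunesidob) add -ob.
The other pattern: stems beginning with l- add -ovi.
So kiwof → kiwofob.

kiwofob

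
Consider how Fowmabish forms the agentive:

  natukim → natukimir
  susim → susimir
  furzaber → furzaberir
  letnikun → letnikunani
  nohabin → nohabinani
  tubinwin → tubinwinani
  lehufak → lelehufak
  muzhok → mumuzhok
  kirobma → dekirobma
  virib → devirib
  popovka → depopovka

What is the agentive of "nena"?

denena

natukim and nohabin both have last vowel 'i' yet inflect differently (natukimir, nohabinani), so the last vowel is not what conditions the rule; the final letter is.
"nena" ends in -a. The stems ending in -a (kirobma → dekirobma, popovka → depopovka) add the prefix de-.
So nena → denena.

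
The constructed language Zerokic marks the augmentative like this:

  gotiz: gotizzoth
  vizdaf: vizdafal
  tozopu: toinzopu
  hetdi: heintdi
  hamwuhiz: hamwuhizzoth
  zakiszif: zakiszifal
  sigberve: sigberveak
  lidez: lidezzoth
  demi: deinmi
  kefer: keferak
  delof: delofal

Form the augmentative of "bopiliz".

zakiszif and gotiz both have last vowel 'i' yet inflect differently (zakiszifal, gotizzoth), so the last vowel is not what conditions the rule; the final letter is.
"bopiliz" ends in -z. The stems ending in -z (gotiz → gotizzoth, hamwuhiz → hamwuhizzoth, lidez → lidezzoth) double the final consonant and add -oth.
The other patterns: stems ending in -f add -al; stems ending in -e or -r add -ak; stems ending in -i or -u insert -in- after the first vowel.
So bopiliz → bopilizzoth.

bopilizzoth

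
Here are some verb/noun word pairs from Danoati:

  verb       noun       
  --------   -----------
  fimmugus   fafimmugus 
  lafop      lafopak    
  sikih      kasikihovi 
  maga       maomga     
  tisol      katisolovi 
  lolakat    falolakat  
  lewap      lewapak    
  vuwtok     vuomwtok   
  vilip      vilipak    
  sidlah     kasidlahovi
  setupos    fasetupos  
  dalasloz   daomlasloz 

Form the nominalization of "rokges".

farokges

vilip and sikih both have last vowel 'i' yet inflect differently (vilipak, kasikihovi), so the last vowel is not what conditions the rule; the final letter is.
"rokges" ends in -s. The stems ending in -s (setupos → fasetupos, fimmugus → fafimmugus) add the prefix fa-.
The other patterns: stems ending in -p add -ak; stems ending in -h or -l add ka- … -ovi around the stem; stems ending in -a, -k or -z insert -om- after the first vowel.
So rokges → farokges.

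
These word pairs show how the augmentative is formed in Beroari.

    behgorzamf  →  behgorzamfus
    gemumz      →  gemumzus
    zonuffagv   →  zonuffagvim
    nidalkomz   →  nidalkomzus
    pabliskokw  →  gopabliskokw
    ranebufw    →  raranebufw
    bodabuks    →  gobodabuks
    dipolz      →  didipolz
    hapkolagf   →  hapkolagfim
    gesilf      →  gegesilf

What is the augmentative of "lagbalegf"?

behgorzamf and hapkolagf both end in -f yet inflect differently (behgorzamfus, hapkolagfim), so the final letter is not what conditions the rule; the second-to-last letter is.
"lagbalegf" has second-to-last letter 'g'. The stems whose second-to-last letter is 'g' (hapkolagf → hapkolagfim, zonuffagv → zonuffagvim) add -im.
The other patterns: stems whose second-to-last letter is 'm' add -us; stems whose second-to-last letter is 'k' add the prefix go-; stems whose second-to-last letter is 'f' or 'l' repeat the first consonant+vowel as a prefix.
So lagbalegf → lagbalegfim.

lagbalegfim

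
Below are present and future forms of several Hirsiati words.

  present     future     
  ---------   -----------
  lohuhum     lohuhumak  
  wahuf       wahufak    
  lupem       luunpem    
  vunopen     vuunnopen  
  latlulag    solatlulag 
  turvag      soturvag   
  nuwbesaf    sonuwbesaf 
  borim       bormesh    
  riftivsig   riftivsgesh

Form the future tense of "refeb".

reunfeb

lohuhum and lupem both end in -m yet inflect differently (lohuhumak, luunpem), so the final letter is not what conditions the rule; the last vowel is.
"refeb" has last vowel 'e'. The stems whose last vowel is 'e' (lupem → luunpem, vunopen → vuunnopen) insert -un- after the first vowel.
The other patterns: stems whose last vowel is 'u' add -ak; stems whose last vowel is 'a' add the prefix so-; stems whose last vowel is 'i' delete the last vowel and add -esh.
So refeb → reunfeb.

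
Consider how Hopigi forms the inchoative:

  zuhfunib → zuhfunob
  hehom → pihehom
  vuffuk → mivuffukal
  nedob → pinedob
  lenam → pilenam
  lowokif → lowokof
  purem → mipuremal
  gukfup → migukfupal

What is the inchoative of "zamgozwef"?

mizamgozwefal

"zamgozwef" has last vowel 'e'. The one such stem in the data (purem → mipuremal) adds mi- … -al around the stem, so the same rule applies.
So zamgozwef → mizamgozwefal.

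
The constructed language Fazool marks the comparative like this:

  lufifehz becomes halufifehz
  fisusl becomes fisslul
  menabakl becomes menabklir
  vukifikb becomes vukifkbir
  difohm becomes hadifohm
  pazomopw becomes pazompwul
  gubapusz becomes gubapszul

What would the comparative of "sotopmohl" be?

hasotopmohl

lufifehz and gubapusz both end in -z yet inflect differently (halufifehz, gubapszul), so the final letter is not what conditions the rule; the second-to-last letter is.
"sotopmohl" has second-to-last letter 'h'. The stems whose second-to-last letter is 'h' (lufifehz → halufifehz, difohm → hadifohm) add the prefix ha-.
The other patterns: stems whose second-to-last letter is 'k' delete the last vowel and add -ir; stems whose second-to-last letter is 'p' or 's' delete the last vowel and add -ul.
So sotopmohl → hasotopmohl.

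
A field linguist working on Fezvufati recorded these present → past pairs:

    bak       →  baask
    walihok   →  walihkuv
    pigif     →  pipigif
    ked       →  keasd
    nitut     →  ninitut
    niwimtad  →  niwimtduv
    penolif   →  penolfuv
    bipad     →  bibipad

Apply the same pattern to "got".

goast

ked and bipad both end in -d yet inflect differently (keasd, bibipad), so the final letter is not what conditions the rule; the number of vowels is.
"got" has 1 vowel. The stems with 1 vowel (bak → baask, ked → keasd) insert -as- after the first vowel.
The other patterns: stems with 2 vowels repeat the first consonant+vowel as a prefix; stems with 3 vowels delete the last vowel and add -uv.
So got → goast.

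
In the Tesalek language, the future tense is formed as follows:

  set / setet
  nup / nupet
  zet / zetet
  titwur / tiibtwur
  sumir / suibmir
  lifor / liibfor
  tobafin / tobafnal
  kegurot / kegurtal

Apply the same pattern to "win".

set and kegurot both end in -t yet inflect differently (setet, kegurtal), so the final letter is not what conditions the rule; the number of vowels is.
"win" has 1 vowel. The stems with 1 vowel (set → setet, nup → nupet, zet → zetet) add -et.
So win → winet.

winet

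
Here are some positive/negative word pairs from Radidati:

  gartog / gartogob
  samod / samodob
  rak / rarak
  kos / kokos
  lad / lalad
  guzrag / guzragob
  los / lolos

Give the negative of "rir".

"rir" has 1 vowel. The stems with 1 vowel (los → lolos, kos → kokos, lad → lalad) repeat the first consonant+vowel as a prefix.
The other pattern: stems with 2 vowels add -ob.
So rir → ririr.

ririr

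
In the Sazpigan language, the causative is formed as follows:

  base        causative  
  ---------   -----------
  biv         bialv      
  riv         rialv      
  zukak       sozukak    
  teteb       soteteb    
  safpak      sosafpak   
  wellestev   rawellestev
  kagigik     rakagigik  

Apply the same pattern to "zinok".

sozinok

biv and wellestev both end in -v yet inflect differently (bialv, rawellestev), so the final letter is not what conditions the rule; the number of vowels is.
"zinok" has 2 vowels. The stems with 2 vowels (zukak → sozukak, teteb → soteteb, safpak → sosafpak) add the prefix so-.
So zinok → sozinok.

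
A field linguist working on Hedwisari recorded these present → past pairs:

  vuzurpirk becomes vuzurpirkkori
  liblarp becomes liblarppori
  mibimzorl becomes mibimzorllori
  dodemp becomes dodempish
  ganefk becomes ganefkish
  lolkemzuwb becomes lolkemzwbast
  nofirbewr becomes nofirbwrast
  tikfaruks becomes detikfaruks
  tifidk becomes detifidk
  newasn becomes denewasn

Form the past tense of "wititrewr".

liblarp and dodemp both end in -p yet inflect differently (liblarppori, dodempish), so the final letter is not what conditions the rule; the second-to-last letter is.
"wititrewr" has second-to-last letter 'w'. The stems whose second-to-last letter is 'w' (lolkemzuwb → lolkemzwbast, nofirbewr → nofirbwrast) delete the last vowel and add -ast.
The other patterns: stems whose second-to-last letter is 'r' double the final consonant and add -ori; stems whose second-to-last letter is 'f' or 'm' add -ish; stems whose second-to-last letter is 'd', 'k' or 's' add the prefix de-.
So wititrewr → wititrwrast.

wititrwrast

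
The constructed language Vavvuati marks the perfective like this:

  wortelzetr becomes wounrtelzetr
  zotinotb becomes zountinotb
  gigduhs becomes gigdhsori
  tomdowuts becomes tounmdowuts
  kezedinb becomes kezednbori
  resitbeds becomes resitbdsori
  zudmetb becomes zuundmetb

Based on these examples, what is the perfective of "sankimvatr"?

tomdowuts and resitbeds both end in -s yet inflect differently (tounmdowuts, resitbdsori), so the final letter is not what conditions the rule; the second-to-last letter is.
"sankimvatr" has second-to-last letter 't'. The stems whose second-to-last letter is 't' (zotinotb → zountinotb, wortelzetr → wounrtelzetr, tomdowuts → tounmdowuts) insert -un- after the first vowel.
The other pattern: stems whose second-to-last letter is 'd', 'h' or 'n' delete the last vowel and add -ori.
So sankimvatr → saunnkimvatr.

saunnkimvatr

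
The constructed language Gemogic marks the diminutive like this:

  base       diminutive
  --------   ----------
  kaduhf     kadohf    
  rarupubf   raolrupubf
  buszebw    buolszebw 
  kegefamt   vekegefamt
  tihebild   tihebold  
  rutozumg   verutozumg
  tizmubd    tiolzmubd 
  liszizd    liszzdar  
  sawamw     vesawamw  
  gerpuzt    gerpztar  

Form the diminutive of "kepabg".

liszizd and tizmubd both end in -d yet inflect differently (liszzdar, tiolzmubd), so the final letter is not what conditions the rule; the second-to-last letter is.
"kepabg" has second-to-last letter 'b'. The stems whose second-to-last letter is 'b' (tizmubd → tiolzmubd, buszebw → buolszebw, rarupubf → raolrupubf) insert -ol- after the first vowel.
So kepabg → keolpabg.

keolpabg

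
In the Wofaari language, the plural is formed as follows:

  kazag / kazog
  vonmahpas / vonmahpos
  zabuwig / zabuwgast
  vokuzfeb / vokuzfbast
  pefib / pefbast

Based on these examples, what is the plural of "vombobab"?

vombobob

kazag and zabuwig both end in -g yet inflect differently (kazog, zabuwgast), so the final letter is not what conditions the rule; the last vowel is.
"vombobab" has last vowel 'a'. The stems whose last vowel is 'a' (kazag → kazog, vonmahpas → vonmahpos) change the last vowel to 'o'.
So vombobab → vombobob.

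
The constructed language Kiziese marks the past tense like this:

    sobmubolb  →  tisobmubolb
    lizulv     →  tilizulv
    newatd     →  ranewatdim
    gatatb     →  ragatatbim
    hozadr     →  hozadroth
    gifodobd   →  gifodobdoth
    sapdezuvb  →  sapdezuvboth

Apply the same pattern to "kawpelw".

sobmubolb and gatatb both end in -b yet inflect differently (tisobmubolb, ragatatbim), so the final letter is not what conditions the rule; the second-to-last letter is.
"kawpelw" has second-to-last letter 'l'. The stems whose second-to-last letter is 'l' (sobmubolb → tisobmubolb, lizulv → tilizulv) add the prefix ti-.
The other patterns: stems whose second-to-last letter is 't' add ra- … -im around the stem; stems whose second-to-last letter is 'b', 'd' or 'v' add -oth.
So kawpelw → tikawpelw.

tikawpelw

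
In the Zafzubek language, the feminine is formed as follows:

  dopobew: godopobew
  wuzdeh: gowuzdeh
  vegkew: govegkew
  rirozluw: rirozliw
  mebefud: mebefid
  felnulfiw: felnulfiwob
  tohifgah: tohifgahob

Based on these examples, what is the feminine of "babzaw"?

dopobew and rirozluw both end in -w yet inflect differently (godopobew, rirozliw), so the final letter is not what conditions the rule; the last vowel is.
"babzaw" has last vowel 'a'. The one such stem in the data (tohifgah → tohifgahob) adds -ob, so the same rule applies.
So babzaw → babzawob.

babzawob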